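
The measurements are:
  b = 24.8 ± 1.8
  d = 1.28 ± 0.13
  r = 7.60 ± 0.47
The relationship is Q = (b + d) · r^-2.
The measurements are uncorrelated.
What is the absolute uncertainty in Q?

Let u = b + d = 26.1. δu = √(δb² + δd²) = √(3.24 + 0.0169) = 1.80, so δu/u = 0.0692.
Q is then a monomial in u, r:
δQ/Q = √((δu/u)² + (-2·δr/r)²) = √(0.00479 + 0.0153) = 0.142
Q = 0.452, so δQ = 0.142 × 0.452 = 0.0640.

0.0640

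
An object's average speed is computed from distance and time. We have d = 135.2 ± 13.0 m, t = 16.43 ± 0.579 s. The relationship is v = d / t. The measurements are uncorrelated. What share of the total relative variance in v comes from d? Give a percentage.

88.2%

(δv/v)² = (1·δd/d)² + (-1·δt/t)²
  d term: (1×0.0962)² = 0.00925
  t term: (-1×0.0352)² = 0.00124
Total = 0.0105. Share from d = 0.00925/0.0105 = 0.882.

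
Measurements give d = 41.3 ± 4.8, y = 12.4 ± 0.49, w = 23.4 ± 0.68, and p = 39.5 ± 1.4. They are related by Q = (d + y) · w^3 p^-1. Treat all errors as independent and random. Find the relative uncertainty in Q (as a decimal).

0.130

Let u = d + y = 53.7. δu = √(δd² + δy²) = √(23.0 + 0.240) = 4.82, so δu/u = 0.0899.
Q is then a monomial in u, w, p:
δQ/Q = √((δu/u)² + (3·δw/w)² + (-1·δp/p)²) = √(0.00807 + 0.00760 + 0.00126) = 0.130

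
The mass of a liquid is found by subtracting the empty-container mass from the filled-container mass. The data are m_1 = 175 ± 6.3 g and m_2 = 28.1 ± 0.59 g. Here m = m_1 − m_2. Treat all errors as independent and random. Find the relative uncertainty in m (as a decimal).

For a sum/difference, combine absolute errors in quadrature:
  (δm_1)² = 39.7;  (δm_2)² = 0.348
δm = √(40.0) = 6.33 g
m = 147 g, so δm/m = 6.33/147 = 0.0431.

0.0431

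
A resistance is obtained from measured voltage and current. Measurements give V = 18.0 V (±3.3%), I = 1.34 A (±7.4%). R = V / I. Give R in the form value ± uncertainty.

Each factor contributes (exponent × relative error)² to (δR/R)²:
  (1·δV/V)² = (1×0.0330)² = 0.00109;  (-1·δI/I)² = (-1×0.0740)² = 0.00548
δR/R = √(0.00657) = 0.0810
R = 13.4 Ω, so δR = 0.0810 × 13.4 = 1.09 Ω.

13.4 ± 1.09 Ω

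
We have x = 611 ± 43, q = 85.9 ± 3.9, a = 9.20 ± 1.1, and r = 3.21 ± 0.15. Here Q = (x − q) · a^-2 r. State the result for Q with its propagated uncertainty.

Let u = x − q = 525. δu = √(δx² + δq²) = √(1850 + 15.2) = 43.2, so δu/u = 0.0822.
Q is then a monomial in u, a, r:
δQ/Q = √((δu/u)² + (-2·δa/a)² + (1·δr/r)²) = √(0.00676 + 0.0572 + 0.00218) = 0.257
Q = 19.9, so δQ = 0.257 × 19.9 = 5.12.

19.9 ± 5.12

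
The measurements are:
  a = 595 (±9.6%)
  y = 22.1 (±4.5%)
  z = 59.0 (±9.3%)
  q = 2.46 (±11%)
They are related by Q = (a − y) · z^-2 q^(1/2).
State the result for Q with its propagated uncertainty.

Let u = a − y = 573. δu = √(δa² + δy²) = √(3260 + 0.989) = 57.1, so δu/u = 0.0997.
Q is then a monomial in u, z, q:
δQ/Q = √((δu/u)² + (-2·δz/z)² + (½·δq/q)²) = √(0.00994 + 0.0346 + 0.00302) = 0.218
Q = 0.258, so δQ = 0.218 × 0.258 = 0.0563.

0.258 ± 0.0563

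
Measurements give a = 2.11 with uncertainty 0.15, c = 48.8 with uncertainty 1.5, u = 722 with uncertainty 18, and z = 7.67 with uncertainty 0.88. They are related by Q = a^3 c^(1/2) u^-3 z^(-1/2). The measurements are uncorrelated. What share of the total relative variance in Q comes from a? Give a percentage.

(δQ/Q)² = (3·δa/a)² + (½·δc/c)² + (-3·δu/u)² + (−½·δz/z)²
  a term: (3×0.0711)² = 0.0455
  c term: (0.5×0.0307)² = 0.000236
  u term: (-3×0.0249)² = 0.00559
  z term: (-0.5×0.115)² = 0.00329
Total = 0.0546. Share from a = 0.0455/0.0546 = 0.833.

83.3%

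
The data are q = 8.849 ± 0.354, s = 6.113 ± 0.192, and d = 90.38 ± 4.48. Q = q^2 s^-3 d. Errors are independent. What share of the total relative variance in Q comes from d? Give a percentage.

(δQ/Q)² = (2·δq/q)² + (-3·δs/s)² + (1·δd/d)²
  q term: (2×0.0400)² = 0.00640
  s term: (-3×0.0314)² = 0.00888
  d term: (1×0.0496)² = 0.00246
Total = 0.0177. Share from d = 0.00246/0.0177 = 0.139.

13.9%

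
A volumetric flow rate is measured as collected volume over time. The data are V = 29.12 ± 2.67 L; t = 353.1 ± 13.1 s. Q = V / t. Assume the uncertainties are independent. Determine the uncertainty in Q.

0.00816 L/s

Q is a product of powers, so relative uncertainties combine in quadrature:
  (1·δV/V)² = (1×0.0917)² = 0.00841;  (-1·δt/t)² = (-1×0.0371)² = 0.00138
δQ/Q = √(0.00978) = 0.0989
Q = 0.08247 L/s, so δQ = 0.0989 × 0.08247 = 0.00816 L/s.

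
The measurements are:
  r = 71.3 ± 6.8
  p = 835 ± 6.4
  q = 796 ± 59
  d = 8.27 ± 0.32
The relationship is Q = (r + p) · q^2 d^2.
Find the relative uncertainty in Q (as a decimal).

Let u = r + p = 906. δu = √(δr² + δp²) = √(46.2 + 41.0) = 9.34, so δu/u = 0.0103.
Q is then a monomial in u, q, d:
δQ/Q = √((δu/u)² + (2·δq/q)² + (2·δd/d)²) = √(0.000106 + 0.0220 + 0.00599) = 0.168

0.168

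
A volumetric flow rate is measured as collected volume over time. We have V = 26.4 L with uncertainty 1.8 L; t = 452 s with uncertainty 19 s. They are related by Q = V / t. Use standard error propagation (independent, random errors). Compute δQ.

For a monomial Q ∝ V, t^-1, fractional errors add in quadrature:
  (1·δV/V)² = (1×0.0682)² = 0.00465;  (-1·δt/t)² = (-1×0.0420)² = 0.00177
δQ/Q = √(0.00642) = 0.0801
Q = 0.0584 L/s, so δQ = 0.0801 × 0.0584 = 0.00468 L/s.

0.00468 L/s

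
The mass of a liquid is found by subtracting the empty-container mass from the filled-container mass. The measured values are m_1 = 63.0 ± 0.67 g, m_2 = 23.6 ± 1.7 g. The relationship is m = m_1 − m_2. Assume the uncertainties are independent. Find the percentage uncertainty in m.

For a sum/difference, combine absolute errors in quadrature:
  (δm_1)² = 0.449;  (δm_2)² = 2.89
δm = √(3.34) = 1.83 g
m = 39.4 g, so δm/m = 1.83/39.4 = 0.0464.

4.64%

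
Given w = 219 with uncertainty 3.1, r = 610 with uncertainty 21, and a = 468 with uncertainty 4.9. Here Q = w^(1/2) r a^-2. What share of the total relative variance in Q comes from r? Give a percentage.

70.8%

(δQ/Q)² = (½·δw/w)² + (1·δr/r)² + (-2·δa/a)²
  w term: (0.5×0.0142)² = 5.01e-05
  r term: (1×0.0344)² = 0.00119
  a term: (-2×0.0105)² = 0.000438
Total = 0.00167. Share from r = 0.00119/0.00167 = 0.708.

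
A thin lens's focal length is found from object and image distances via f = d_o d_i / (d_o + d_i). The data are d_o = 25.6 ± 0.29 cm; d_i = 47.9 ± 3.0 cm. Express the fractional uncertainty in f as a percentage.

2.30%

∂f/∂d_o = (d_i/(d_o+d_i))² = 0.425;  ∂f/∂d_i = (d_o/(d_o+d_i))² = 0.121
δf = √((∂f/∂d_o · δd_o)² + (∂f/∂d_i · δd_i)²) = √(0.0152 + 0.132) = 0.384 cm
f = 16.7 cm, so δf/f = 0.384/16.7 = 0.0230.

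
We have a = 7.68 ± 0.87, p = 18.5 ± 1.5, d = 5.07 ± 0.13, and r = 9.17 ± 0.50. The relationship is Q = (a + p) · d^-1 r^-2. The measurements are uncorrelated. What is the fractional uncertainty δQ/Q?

0.130

Let u = a + p = 26.2. δu = √(δa² + δp²) = √(0.757 + 2.25) = 1.73, so δu/u = 0.0662.
Q is then a monomial in u, d, r:
δQ/Q = √((δu/u)² + (-1·δd/d)² + (-2·δr/r)²) = √(0.00439 + 0.000657 + 0.0119) = 0.130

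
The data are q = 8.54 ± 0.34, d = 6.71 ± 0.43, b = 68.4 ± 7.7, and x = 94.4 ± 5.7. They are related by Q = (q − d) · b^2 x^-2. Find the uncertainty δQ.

Let u = q − d = 1.83. δu = √(δq² + δd²) = √(0.116 + 0.185) = 0.548, so δu/u = 0.300.
Q is then a monomial in u, b, x:
δQ/Q = √((δu/u)² + (2·δb/b)² + (-2·δx/x)²) = √(0.0897 + 0.0507 + 0.0146) = 0.394
Q = 0.961, so δQ = 0.394 × 0.961 = 0.378.

0.378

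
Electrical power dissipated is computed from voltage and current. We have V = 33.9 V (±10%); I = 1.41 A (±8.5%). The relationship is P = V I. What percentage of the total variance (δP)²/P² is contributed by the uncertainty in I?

(δP/P)² = (1·δV/V)² + (1·δI/I)²
  V term: (1×0.100)² = 0.0100
  I term: (1×0.0850)² = 0.00723
Total = 0.0172. Share from I = 0.00723/0.0172 = 0.419.

41.9%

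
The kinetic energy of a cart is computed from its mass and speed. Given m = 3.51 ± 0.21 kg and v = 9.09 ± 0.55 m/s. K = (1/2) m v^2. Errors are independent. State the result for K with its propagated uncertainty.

145 ± 19.6 J

K is a product of powers, so relative uncertainties combine in quadrature:
  (1·δm/m)² = (1×0.0598)² = 0.00358;  (2·δv/v)² = (2×0.0605)² = 0.0146
δK/K = √(0.0182) = 0.135
K = 145 J, so δK = 0.135 × 145 = 19.6 J.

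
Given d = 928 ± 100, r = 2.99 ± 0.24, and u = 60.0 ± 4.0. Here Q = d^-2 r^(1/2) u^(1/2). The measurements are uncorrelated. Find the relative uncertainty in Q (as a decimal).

0.222

Relative error in a monomial: (δQ/Q)² = Σ (nᵢ · δxᵢ/xᵢ)².
  (-2·δd/d)² = (-2×0.108)² = 0.0464;  (½·δr/r)² = (0.5×0.0803)² = 0.00161;  (½·δu/u)² = (0.5×0.0667)² = 0.00111
δQ/Q = √(0.0492) = 0.222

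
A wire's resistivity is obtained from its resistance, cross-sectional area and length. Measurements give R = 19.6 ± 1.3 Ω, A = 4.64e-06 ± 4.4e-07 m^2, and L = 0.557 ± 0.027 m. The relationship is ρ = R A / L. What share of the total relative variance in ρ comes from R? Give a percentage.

27.9%

(δρ/ρ)² = (1·δR/R)² + (1·δA/A)² + (-1·δL/L)²
  R term: (1×0.0663)² = 0.00440
  A term: (1×0.0948)² = 0.00899
  L term: (-1×0.0485)² = 0.00235
Total = 0.0157. Share from R = 0.00440/0.0157 = 0.279.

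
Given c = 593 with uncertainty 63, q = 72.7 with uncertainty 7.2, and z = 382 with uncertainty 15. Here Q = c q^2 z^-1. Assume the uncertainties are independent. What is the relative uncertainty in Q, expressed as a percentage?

22.8%

Since Q is a product/quotient, work with relative uncertainties:
  (1·δc/c)² = (1×0.106)² = 0.0113;  (2·δq/q)² = (2×0.0990)² = 0.0392;  (-1·δz/z)² = (-1×0.0393)² = 0.00154
δQ/Q = √(0.0521) = 0.228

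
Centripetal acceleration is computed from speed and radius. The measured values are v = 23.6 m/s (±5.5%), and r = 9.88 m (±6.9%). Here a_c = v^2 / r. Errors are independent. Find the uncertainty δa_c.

7.32 m/s^2

Relative error in a monomial: (δa_c/a_c)² = Σ (nᵢ · δxᵢ/xᵢ)².
  (2·δv/v)² = (2×0.0550)² = 0.0121;  (-1·δr/r)² = (-1×0.0690)² = 0.00476
δa_c/a_c = √(0.0169) = 0.130
a_c = 56.4 m/s^2, so δa_c = 0.130 × 56.4 = 7.32 m/s^2.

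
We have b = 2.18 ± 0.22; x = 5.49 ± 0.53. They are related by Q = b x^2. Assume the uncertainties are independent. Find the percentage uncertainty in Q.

21.8%

Products/powers → add relative errors in quadrature, weighted by exponent:
  (1·δb/b)² = (1×0.101)² = 0.0102;  (2·δx/x)² = (2×0.0965)² = 0.0373
δQ/Q = √(0.0475) = 0.218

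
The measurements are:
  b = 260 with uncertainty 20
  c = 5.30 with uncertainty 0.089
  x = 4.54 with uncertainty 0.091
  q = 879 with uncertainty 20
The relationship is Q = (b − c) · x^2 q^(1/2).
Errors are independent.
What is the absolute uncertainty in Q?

13800

Let u = b − c = 255. δu = √(δb² + δc²) = √(400 + 0.00792) = 20.0, so δu/u = 0.0785.
Q is then a monomial in u, x, q:
δQ/Q = √((δu/u)² + (2·δx/x)² + (½·δq/q)²) = √(0.00617 + 0.00161 + 0.000129) = 0.0889
Q = 1.56e+05, so δQ = 0.0889 × 1.56e+05 = 13800.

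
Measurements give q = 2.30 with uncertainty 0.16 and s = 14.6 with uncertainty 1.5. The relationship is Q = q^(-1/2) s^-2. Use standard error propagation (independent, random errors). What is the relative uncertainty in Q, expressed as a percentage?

20.8%

Q is a product of powers, so relative uncertainties combine in quadrature:
  (−½·δq/q)² = (-0.5×0.0696)² = 0.00121;  (-2·δs/s)² = (-2×0.103)² = 0.0422
δQ/Q = √(0.0434) = 0.208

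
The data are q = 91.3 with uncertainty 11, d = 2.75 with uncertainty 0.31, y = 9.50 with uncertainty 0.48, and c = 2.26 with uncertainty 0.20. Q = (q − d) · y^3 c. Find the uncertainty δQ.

36900

Let u = q − d = 88.5. δu = √(δq² + δd²) = √(121 + 0.0961) = 11.0, so δu/u = 0.124.
Q is then a monomial in u, y, c:
δQ/Q = √((δu/u)² + (3·δy/y)² + (1·δc/c)²) = √(0.0154 + 0.0230 + 0.00783) = 0.215
Q = 1.72e+05, so δQ = 0.215 × 1.72e+05 = 36900.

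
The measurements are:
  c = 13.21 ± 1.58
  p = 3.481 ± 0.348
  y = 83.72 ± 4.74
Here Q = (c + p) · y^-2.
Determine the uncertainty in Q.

Let u = c + p = 16.69. δu = √(δc² + δp²) = √(2.50 + 0.121) = 1.62, so δu/u = 0.0969.
Q is then a monomial in u, y:
δQ/Q = √((δu/u)² + (-2·δy/y)²) = √(0.00940 + 0.0128) = 0.149
Q = 0.002381, so δQ = 0.149 × 0.002381 = 0.000355.

0.000355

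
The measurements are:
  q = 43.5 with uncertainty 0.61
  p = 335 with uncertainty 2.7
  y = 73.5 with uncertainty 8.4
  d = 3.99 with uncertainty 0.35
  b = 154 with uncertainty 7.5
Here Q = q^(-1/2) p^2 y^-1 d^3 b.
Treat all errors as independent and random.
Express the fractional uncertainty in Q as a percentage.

Each factor contributes (exponent × relative error)² to (δQ/Q)²:
  (−½·δq/q)² = (-0.5×0.0140)² = 4.92e-05;  (2·δp/p)² = (2×0.00806)² = 0.000260;  (-1·δy/y)² = (-1×0.114)² = 0.0131;  (3·δd/d)² = (3×0.0877)² = 0.0693;  (1·δb/b)² = (1×0.0487)² = 0.00237
δQ/Q = √(0.0850) = 0.292

29.2%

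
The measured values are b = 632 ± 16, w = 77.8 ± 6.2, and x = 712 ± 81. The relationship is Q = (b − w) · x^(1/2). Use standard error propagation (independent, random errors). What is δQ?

958

Let u = b − w = 554. δu = √(δb² + δw²) = √(256 + 38.4) = 17.2, so δu/u = 0.0310.
Q is then a monomial in u, x:
δQ/Q = √((δu/u)² + (½·δx/x)²) = √(0.000959 + 0.00324) = 0.0648
Q = 14800, so δQ = 0.0648 × 14800 = 958.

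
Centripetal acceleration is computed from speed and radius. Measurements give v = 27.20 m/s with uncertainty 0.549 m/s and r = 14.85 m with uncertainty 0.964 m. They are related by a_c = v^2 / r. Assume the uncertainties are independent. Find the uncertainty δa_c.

Products/powers → add relative errors in quadrature, weighted by exponent:
  (2·δv/v)² = (2×0.0202)² = 0.00163;  (-1·δr/r)² = (-1×0.0649)² = 0.00421
δa_c/a_c = √(0.00584) = 0.0764
a_c = 49.82 m/s^2, so δa_c = 0.0764 × 49.82 = 3.81 m/s^2.

3.81 m/s^2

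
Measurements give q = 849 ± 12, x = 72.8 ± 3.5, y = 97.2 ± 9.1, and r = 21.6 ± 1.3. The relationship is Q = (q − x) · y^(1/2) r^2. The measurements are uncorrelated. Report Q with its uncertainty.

Let u = q − x = 776. δu = √(δq² + δx²) = √(144 + 12.2) = 12.5, so δu/u = 0.0161.
Q is then a monomial in u, y, r:
δQ/Q = √((δu/u)² + (½·δy/y)² + (2·δr/r)²) = √(0.000259 + 0.00219 + 0.0145) = 0.130
Q = 3.57e+06, so δQ = 0.130 × 3.57e+06 = 4.65e+05.

(3.57 ± 0.465) × 10^6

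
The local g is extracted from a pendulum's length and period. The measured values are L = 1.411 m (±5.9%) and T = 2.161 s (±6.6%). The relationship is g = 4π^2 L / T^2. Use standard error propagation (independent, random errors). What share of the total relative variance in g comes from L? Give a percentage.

16.7%

(δg/g)² = (1·δL/L)² + (-2·δT/T)²
  L term: (1×0.0590)² = 0.00348
  T term: (-2×0.0660)² = 0.0174
Total = 0.0209. Share from L = 0.00348/0.0209 = 0.167.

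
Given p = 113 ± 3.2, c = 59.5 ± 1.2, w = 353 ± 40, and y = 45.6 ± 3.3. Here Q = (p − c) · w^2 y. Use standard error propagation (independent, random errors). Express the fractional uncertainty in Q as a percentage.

24.6%

Let u = p − c = 53.5. δu = √(δp² + δc²) = √(10.2 + 1.44) = 3.42, so δu/u = 0.0639.
Q is then a monomial in u, w, y:
δQ/Q = √((δu/u)² + (2·δw/w)² + (1·δy/y)²) = √(0.00408 + 0.0514 + 0.00524) = 0.246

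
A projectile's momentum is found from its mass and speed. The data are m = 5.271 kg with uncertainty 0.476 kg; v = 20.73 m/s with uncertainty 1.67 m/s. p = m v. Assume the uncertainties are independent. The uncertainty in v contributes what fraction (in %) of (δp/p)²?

(δp/p)² = (1·δm/m)² + (1·δv/v)²
  m term: (1×0.0903)² = 0.00816
  v term: (1×0.0806)² = 0.00649
Total = 0.0146. Share from v = 0.00649/0.0146 = 0.443.

44.3%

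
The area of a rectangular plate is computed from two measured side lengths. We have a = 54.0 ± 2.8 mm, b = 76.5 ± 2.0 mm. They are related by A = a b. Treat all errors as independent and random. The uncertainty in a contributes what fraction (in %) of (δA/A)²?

(δA/A)² = (1·δa/a)² + (1·δb/b)²
  a term: (1×0.0519)² = 0.00269
  b term: (1×0.0261)² = 0.000683
Total = 0.00337. Share from a = 0.00269/0.00337 = 0.797.

79.7%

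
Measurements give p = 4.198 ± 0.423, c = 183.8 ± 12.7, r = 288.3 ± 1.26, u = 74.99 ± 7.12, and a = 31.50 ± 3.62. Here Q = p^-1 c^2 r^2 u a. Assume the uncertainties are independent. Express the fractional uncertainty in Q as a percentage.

22.7%

Since Q is a product/quotient, work with relative uncertainties:
  (-1·δp/p)² = (-1×0.101)² = 0.0102;  (2·δc/c)² = (2×0.0691)² = 0.0191;  (2·δr/r)² = (2×0.00437)² = 7.64e-05;  (1·δu/u)² = (1×0.0949)² = 0.00901;  (1·δa/a)² = (1×0.115)² = 0.0132
δQ/Q = √(0.0515) = 0.227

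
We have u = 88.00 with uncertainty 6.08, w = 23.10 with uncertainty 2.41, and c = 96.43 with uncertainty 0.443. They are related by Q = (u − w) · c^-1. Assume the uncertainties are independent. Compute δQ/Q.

Let h = u − w = 64.90. δh = √(δu² + δw²) = √(37.0 + 5.81) = 6.54, so δh/h = 0.101.
Q is then a monomial in h, c:
δQ/Q = √((δh/h)² + (-1·δc/c)²) = √(0.0102 + 2.11e-05) = 0.101

0.101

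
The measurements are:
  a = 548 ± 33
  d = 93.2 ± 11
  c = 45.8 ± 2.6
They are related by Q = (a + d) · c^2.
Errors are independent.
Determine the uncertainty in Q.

Let u = a + d = 641. δu = √(δa² + δd²) = √(1090 + 121) = 34.8, so δu/u = 0.0542.
Q is then a monomial in u, c:
δQ/Q = √((δu/u)² + (2·δc/c)²) = √(0.00294 + 0.0129) = 0.126
Q = 1.35e+06, so δQ = 0.126 × 1.35e+06 = 1.69e+05.

1.69e+05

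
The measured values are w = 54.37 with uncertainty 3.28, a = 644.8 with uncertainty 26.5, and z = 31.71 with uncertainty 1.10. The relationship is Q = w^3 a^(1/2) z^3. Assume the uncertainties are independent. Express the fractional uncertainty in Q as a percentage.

Q is a product of powers, so relative uncertainties combine in quadrature:
  (3·δw/w)² = (3×0.0603)² = 0.0328;  (½·δa/a)² = (0.5×0.0411)² = 0.000422;  (3·δz/z)² = (3×0.0347)² = 0.0108
δQ/Q = √(0.0440) = 0.210

21.0%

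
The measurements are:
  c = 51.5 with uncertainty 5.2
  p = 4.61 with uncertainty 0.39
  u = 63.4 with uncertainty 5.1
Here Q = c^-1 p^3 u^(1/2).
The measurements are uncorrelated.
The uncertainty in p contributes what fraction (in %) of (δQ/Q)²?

(δQ/Q)² = (-1·δc/c)² + (3·δp/p)² + (½·δu/u)²
  c term: (-1×0.101)² = 0.0102
  p term: (3×0.0846)² = 0.0644
  u term: (0.5×0.0804)² = 0.00162
Total = 0.0762. Share from p = 0.0644/0.0762 = 0.845.

84.5%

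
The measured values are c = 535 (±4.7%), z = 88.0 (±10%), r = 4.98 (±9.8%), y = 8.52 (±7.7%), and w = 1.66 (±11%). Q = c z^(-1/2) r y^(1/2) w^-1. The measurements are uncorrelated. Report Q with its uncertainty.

499 ± 83.4

Relative error in a monomial: (δQ/Q)² = Σ (nᵢ · δxᵢ/xᵢ)².
  (1·δc/c)² = (1×0.0470)² = 0.00221;  (−½·δz/z)² = (-0.5×0.100)² = 0.00250;  (1·δr/r)² = (1×0.0980)² = 0.00960;  (½·δy/y)² = (0.5×0.0770)² = 0.00148;  (-1·δw/w)² = (-1×0.110)² = 0.0121
δQ/Q = √(0.0279) = 0.167
Q = 499, so δQ = 0.167 × 499 = 83.4.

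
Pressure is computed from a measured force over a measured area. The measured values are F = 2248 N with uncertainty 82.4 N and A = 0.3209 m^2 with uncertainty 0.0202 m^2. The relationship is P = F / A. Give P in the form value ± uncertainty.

Each factor contributes (exponent × relative error)² to (δP/P)²:
  (1·δF/F)² = (1×0.0367)² = 0.00134;  (-1·δA/A)² = (-1×0.0629)² = 0.00396
δP/P = √(0.00531) = 0.0728
P = 7005 Pa, so δP = 0.0728 × 7005 = 510 Pa.

7005 ± 510 Pa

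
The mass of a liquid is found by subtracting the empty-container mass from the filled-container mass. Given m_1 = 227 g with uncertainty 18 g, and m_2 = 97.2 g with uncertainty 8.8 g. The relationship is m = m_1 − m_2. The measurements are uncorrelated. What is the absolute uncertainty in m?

20.0 g

Sums and differences: (δm)² = Σ (cᵢ δxᵢ)².
  (δm_1)² = 324;  (δm_2)² = 77.4
δm = √(401) = 20.0 g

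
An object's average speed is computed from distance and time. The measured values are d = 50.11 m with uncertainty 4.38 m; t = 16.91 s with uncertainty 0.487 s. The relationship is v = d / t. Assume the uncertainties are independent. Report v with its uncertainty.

Relative error in a monomial: (δv/v)² = Σ (nᵢ · δxᵢ/xᵢ)².
  (1·δd/d)² = (1×0.0874)² = 0.00764;  (-1·δt/t)² = (-1×0.0288)² = 0.000829
δv/v = √(0.00847) = 0.0920
v = 2.963 m/s, so δv = 0.0920 × 2.963 = 0.273 m/s.

2.963 ± 0.273 m/s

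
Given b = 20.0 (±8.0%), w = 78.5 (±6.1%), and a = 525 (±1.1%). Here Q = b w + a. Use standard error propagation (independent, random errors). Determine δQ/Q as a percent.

7.54%

Let p = b·w = 1570. δp/p = √((1·δb/b)² + (1·δw/w)²) = √(0.00640 + 0.00372) = 0.101, so δp = 158.
Q = p + a: δQ = √(δp² + δa²) = √(24900 + 33.4) = 158
Q = 2100, so δQ/Q = 158/2100 = 0.0754.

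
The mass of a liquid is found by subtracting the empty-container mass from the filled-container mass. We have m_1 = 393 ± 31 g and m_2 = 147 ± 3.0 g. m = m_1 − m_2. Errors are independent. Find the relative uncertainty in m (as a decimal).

Each term contributes (cᵢ δxᵢ)² to (δm)²:
  (δm_1)² = 961;  (δm_2)² = 9.00
δm = √(970) = 31.1 g
m = 246 g, so δm/m = 31.1/246 = 0.127.

0.127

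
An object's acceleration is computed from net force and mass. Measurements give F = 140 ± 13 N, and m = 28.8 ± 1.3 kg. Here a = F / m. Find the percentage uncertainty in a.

10.3%

Relative error in a monomial: (δa/a)² = Σ (nᵢ · δxᵢ/xᵢ)².
  (1·δF/F)² = (1×0.0929)² = 0.00862;  (-1·δm/m)² = (-1×0.0451)² = 0.00204
δa/a = √(0.0107) = 0.103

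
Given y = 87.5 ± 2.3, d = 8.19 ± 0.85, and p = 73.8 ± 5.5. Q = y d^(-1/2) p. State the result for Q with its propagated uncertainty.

Q is a product of powers, so relative uncertainties combine in quadrature:
  (1·δy/y)² = (1×0.0263)² = 0.000691;  (−½·δd/d)² = (-0.5×0.104)² = 0.00269;  (1·δp/p)² = (1×0.0745)² = 0.00555
δQ/Q = √(0.00894) = 0.0945
Q = 2260, so δQ = 0.0945 × 2260 = 213.

2260 ± 213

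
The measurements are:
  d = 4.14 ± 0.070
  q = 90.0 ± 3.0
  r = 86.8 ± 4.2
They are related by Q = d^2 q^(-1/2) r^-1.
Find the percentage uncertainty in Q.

Q is a product of powers, so relative uncertainties combine in quadrature:
  (2·δd/d)² = (2×0.0169)² = 0.00114;  (−½·δq/q)² = (-0.5×0.0333)² = 0.000278;  (-1·δr/r)² = (-1×0.0484)² = 0.00234
δQ/Q = √(0.00376) = 0.0613

6.13%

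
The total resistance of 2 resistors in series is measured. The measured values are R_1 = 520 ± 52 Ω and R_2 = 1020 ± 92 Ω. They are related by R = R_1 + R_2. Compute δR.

Each term contributes (cᵢ δxᵢ)² to (δR)²:
  (δR_1)² = 2700;  (δR_2)² = 8460
δR = √(11200) = 106 Ω

106 Ω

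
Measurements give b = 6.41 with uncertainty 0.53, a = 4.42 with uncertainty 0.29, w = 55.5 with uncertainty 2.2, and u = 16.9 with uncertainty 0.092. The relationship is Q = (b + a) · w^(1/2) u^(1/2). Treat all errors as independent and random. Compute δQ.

Let h = b + a = 10.8. δh = √(δb² + δa²) = √(0.281 + 0.0841) = 0.604, so δh/h = 0.0558.
Q is then a monomial in h, w, u:
δQ/Q = √((δh/h)² + (½·δw/w)² + (½·δu/u)²) = √(0.00311 + 0.000393 + 7.41e-06) = 0.0593
Q = 332, so δQ = 0.0593 × 332 = 19.7.

19.7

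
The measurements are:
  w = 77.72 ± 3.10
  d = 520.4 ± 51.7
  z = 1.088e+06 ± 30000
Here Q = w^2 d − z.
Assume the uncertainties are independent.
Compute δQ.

Let p = w^2·d = 3.143e+06. δp/p = √((2·δw/w)² + (1·δd/d)²) = √(0.00636 + 0.00987) = 0.127, so δp = 4.01e+05.
Q = p − z: δQ = √(δp² + δz²) = √(1.6e+11 + 9e+08) = 4.02e+05

4.02e+05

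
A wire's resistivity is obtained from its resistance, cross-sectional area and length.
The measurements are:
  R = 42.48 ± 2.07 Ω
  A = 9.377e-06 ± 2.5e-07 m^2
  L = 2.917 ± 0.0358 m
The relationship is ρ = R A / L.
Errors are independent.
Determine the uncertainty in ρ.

7.77e-06 Ω·m

Products/powers → add relative errors in quadrature, weighted by exponent:
  (1·δR/R)² = (1×0.0487)² = 0.00237;  (1·δA/A)² = (1×0.0267)² = 0.000711;  (-1·δL/L)² = (-1×0.0123)² = 0.000151
δρ/ρ = √(0.00324) = 0.0569
ρ = 0.0001366 Ω·m, so δρ = 0.0569 × 0.0001366 = 7.77e-06 Ω·m.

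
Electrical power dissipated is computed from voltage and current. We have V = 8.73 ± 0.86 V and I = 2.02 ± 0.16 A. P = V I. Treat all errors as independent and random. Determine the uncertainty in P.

2.23 W

Relative error in a monomial: (δP/P)² = Σ (nᵢ · δxᵢ/xᵢ)².
  (1·δV/V)² = (1×0.0985)² = 0.00970;  (1·δI/I)² = (1×0.0792)² = 0.00627
δP/P = √(0.0160) = 0.126
P = 17.6 W, so δP = 0.126 × 17.6 = 2.23 W.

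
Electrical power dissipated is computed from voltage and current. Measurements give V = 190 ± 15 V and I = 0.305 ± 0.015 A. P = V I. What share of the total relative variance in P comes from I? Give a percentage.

(δP/P)² = (1·δV/V)² + (1·δI/I)²
  V term: (1×0.0789)² = 0.00623
  I term: (1×0.0492)² = 0.00242
Total = 0.00865. Share from I = 0.00242/0.00865 = 0.280.

28.0%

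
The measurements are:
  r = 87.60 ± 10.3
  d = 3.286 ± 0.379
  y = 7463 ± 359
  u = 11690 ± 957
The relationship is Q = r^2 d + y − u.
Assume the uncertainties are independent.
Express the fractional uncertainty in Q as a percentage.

31.8%

Let p = r^2·d = 25220. δp/p = √((2·δr/r)² + (1·δd/d)²) = √(0.0553 + 0.0133) = 0.262, so δp = 6600.
Q = p + y − u: δQ = √(δp² + δy² + δu²) = √(4.36e+07 + 1.29e+05 + 9.16e+05) = 6680
Q = 20990, so δQ/Q = 6680/20990 = 0.318.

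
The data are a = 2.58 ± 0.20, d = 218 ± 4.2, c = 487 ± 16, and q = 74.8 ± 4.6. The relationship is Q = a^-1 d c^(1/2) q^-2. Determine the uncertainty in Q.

Products/powers → add relative errors in quadrature, weighted by exponent:
  (-1·δa/a)² = (-1×0.0775)² = 0.00601;  (1·δd/d)² = (1×0.0193)² = 0.000371;  (½·δc/c)² = (0.5×0.0329)² = 0.000270;  (-2·δq/q)² = (-2×0.0615)² = 0.0151
δQ/Q = √(0.0218) = 0.148
Q = 0.333, so δQ = 0.148 × 0.333 = 0.0492.

0.0492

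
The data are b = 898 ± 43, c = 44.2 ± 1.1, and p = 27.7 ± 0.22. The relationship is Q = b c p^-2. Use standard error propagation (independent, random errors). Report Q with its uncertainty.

Relative error in a monomial: (δQ/Q)² = Σ (nᵢ · δxᵢ/xᵢ)².
  (1·δb/b)² = (1×0.0479)² = 0.00229;  (1·δc/c)² = (1×0.0249)² = 0.000619;  (-2·δp/p)² = (-2×0.00794)² = 0.000252
δQ/Q = √(0.00316) = 0.0563
Q = 51.7, so δQ = 0.0563 × 51.7 = 2.91.

51.7 ± 2.91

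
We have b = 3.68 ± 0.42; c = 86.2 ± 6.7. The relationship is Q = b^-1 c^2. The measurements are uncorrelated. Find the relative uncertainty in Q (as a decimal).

0.193

Products/powers → add relative errors in quadrature, weighted by exponent:
  (-1·δb/b)² = (-1×0.114)² = 0.0130;  (2·δc/c)² = (2×0.0777)² = 0.0242
δQ/Q = √(0.0372) = 0.193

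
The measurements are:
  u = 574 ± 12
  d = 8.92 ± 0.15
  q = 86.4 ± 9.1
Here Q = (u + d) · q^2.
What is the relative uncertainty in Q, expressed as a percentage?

21.2%

Let w = u + d = 583. δw = √(δu² + δd²) = √(144 + 0.0225) = 12.0, so δw/w = 0.0206.
Q is then a monomial in w, q:
δQ/Q = √((δw/w)² + (2·δq/q)²) = √(0.000424 + 0.0444) = 0.212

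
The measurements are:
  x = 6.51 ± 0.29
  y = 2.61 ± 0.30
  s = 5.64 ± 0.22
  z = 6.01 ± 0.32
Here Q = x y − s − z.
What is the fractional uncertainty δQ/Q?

Let p = x·y = 17.0. δp/p = √((1·δx/x)² + (1·δy/y)²) = √(0.00198 + 0.0132) = 0.123, so δp = 2.09.
Q = p − s − z: δQ = √(δp² + δs² + δz²) = √(4.39 + 0.0484 + 0.102) = 2.13
Q = 5.34, so δQ/Q = 2.13/5.34 = 0.399.

0.399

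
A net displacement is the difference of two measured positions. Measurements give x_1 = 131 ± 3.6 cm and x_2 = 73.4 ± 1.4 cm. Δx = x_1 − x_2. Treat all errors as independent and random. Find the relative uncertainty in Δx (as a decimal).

0.0671

For a sum/difference, combine absolute errors in quadrature:
  (δx_1)² = 13.0;  (δx_2)² = 1.96
δΔx = √(14.9) = 3.86 cm
Δx = 57.6 cm, so δΔx/Δx = 3.86/57.6 = 0.0671.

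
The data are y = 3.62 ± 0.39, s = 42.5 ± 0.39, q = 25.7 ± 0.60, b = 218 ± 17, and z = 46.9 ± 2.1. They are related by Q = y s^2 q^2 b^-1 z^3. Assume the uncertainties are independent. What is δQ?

Q is a product of powers, so relative uncertainties combine in quadrature:
  (1·δy/y)² = (1×0.108)² = 0.0116;  (2·δs/s)² = (2×0.00918)² = 0.000337;  (2·δq/q)² = (2×0.0233)² = 0.00218;  (-1·δb/b)² = (-1×0.0780)² = 0.00608;  (3·δz/z)² = (3×0.0448)² = 0.0180
δQ/Q = √(0.0382) = 0.196
Q = 2.04e+09, so δQ = 0.196 × 2.04e+09 = 4e+08.

4e+08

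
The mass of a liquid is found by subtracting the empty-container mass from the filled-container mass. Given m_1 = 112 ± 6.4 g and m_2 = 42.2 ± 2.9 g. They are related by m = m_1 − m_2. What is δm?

Sums and differences: (δm)² = Σ (cᵢ δxᵢ)².
  (δm_1)² = 41.0;  (δm_2)² = 8.41
δm = √(49.4) = 7.03 g

7.03 g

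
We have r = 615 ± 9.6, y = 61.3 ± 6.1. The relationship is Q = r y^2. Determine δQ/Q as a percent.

20.0%

Q is a product of powers, so relative uncertainties combine in quadrature:
  (1·δr/r)² = (1×0.0156)² = 0.000244;  (2·δy/y)² = (2×0.0995)² = 0.0396
δQ/Q = √(0.0399) = 0.200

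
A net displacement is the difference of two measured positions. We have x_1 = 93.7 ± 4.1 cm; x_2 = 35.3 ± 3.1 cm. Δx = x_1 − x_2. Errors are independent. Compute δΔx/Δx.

Absolute uncertainties add in quadrature for a linear combination:
  (δx_1)² = 16.8;  (δx_2)² = 9.61
δΔx = √(26.4) = 5.14 cm
Δx = 58.4 cm, so δΔx/Δx = 5.14/58.4 = 0.0880.

0.0880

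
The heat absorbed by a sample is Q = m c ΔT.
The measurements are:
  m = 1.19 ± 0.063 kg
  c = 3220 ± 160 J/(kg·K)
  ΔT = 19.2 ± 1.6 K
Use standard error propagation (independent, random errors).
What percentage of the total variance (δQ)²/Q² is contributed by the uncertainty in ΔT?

(δQ/Q)² = (1·δm/m)² + (1·δc/c)² + (1·δΔT/ΔT)²
  m term: (1×0.0529)² = 0.00280
  c term: (1×0.0497)² = 0.00247
  ΔT term: (1×0.0833)² = 0.00694
Total = 0.0122. Share from ΔT = 0.00694/0.0122 = 0.568.

56.8%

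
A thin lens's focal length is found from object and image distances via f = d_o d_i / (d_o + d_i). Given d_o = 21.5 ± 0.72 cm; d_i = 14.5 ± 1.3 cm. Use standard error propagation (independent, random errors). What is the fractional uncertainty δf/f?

0.0552

∂f/∂d_o = (d_i/(d_o+d_i))² = 0.162;  ∂f/∂d_i = (d_o/(d_o+d_i))² = 0.357
δf = √((∂f/∂d_o · δd_o)² + (∂f/∂d_i · δd_i)²) = √(0.0136 + 0.215) = 0.478 cm
f = 8.66 cm, so δf/f = 0.478/8.66 = 0.0552.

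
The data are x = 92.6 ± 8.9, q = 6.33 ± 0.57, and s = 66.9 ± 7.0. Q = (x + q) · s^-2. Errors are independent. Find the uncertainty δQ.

Let u = x + q = 98.9. δu = √(δx² + δq²) = √(79.2 + 0.325) = 8.92, so δu/u = 0.0901.
Q is then a monomial in u, s:
δQ/Q = √((δu/u)² + (-2·δs/s)²) = √(0.00813 + 0.0438) = 0.228
Q = 0.0221, so δQ = 0.228 × 0.0221 = 0.00504.

0.00504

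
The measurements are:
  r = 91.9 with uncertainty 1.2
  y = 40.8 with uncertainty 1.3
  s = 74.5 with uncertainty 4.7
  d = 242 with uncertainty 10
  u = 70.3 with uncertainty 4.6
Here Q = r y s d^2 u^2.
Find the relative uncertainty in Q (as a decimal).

0.171

Since Q is a product/quotient, work with relative uncertainties:
  (1·δr/r)² = (1×0.0131)² = 0.000171;  (1·δy/y)² = (1×0.0319)² = 0.00102;  (1·δs/s)² = (1×0.0631)² = 0.00398;  (2·δd/d)² = (2×0.0413)² = 0.00683;  (2·δu/u)² = (2×0.0654)² = 0.0171
δQ/Q = √(0.0291) = 0.171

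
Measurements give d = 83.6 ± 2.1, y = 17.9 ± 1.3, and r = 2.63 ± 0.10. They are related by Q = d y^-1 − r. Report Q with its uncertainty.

2.04 ± 0.373

Let p = d·y^-1 = 4.67. δp/p = √((1·δd/d)² + (-1·δy/y)²) = √(0.000631 + 0.00527) = 0.0768, so δp = 0.359.
Q = p − r: δQ = √(δp² + δr²) = √(0.129 + 0.0100) = 0.373
Q = 2.04.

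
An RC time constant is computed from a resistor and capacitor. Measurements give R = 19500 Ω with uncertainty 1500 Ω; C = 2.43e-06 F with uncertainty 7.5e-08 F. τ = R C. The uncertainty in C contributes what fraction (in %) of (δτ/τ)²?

(δτ/τ)² = (1·δR/R)² + (1·δC/C)²
  R term: (1×0.0769)² = 0.00592
  C term: (1×0.0309)² = 0.000953
Total = 0.00687. Share from C = 0.000953/0.00687 = 0.139.

13.9%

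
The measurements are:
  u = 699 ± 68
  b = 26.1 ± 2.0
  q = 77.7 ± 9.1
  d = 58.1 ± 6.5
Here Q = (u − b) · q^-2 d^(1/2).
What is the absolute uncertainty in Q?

Let w = u − b = 673. δw = √(δu² + δb²) = √(4620 + 4.00) = 68.0, so δw/w = 0.101.
Q is then a monomial in w, q, d:
δQ/Q = √((δw/w)² + (-2·δq/q)² + (½·δd/d)²) = √(0.0102 + 0.0549 + 0.00313) = 0.261
Q = 0.850, so δQ = 0.261 × 0.850 = 0.222.

0.222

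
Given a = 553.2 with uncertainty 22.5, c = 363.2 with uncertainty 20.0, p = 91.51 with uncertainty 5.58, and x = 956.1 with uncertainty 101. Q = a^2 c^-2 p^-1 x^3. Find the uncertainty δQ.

7.77e+06

Q is a product of powers, so relative uncertainties combine in quadrature:
  (2·δa/a)² = (2×0.0407)² = 0.00662;  (-2·δc/c)² = (-2×0.0551)² = 0.0121;  (-1·δp/p)² = (-1×0.0610)² = 0.00372;  (3·δx/x)² = (3×0.106)² = 0.100
δQ/Q = √(0.123) = 0.351
Q = 2.216e+07, so δQ = 0.351 × 2.216e+07 = 7.77e+06.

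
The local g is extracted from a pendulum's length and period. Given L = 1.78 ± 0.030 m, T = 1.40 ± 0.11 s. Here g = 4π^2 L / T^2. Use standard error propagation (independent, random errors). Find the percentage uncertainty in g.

15.8%

Each factor contributes (exponent × relative error)² to (δg/g)²:
  (1·δL/L)² = (1×0.0169)² = 0.000284;  (-2·δT/T)² = (-2×0.0786)² = 0.0247
δg/g = √(0.0250) = 0.158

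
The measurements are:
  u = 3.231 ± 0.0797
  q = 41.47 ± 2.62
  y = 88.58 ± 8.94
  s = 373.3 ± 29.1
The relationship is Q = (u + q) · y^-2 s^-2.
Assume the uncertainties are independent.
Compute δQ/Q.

0.262

Let w = u + q = 44.70. δw = √(δu² + δq²) = √(0.00635 + 6.86) = 2.62, so δw/w = 0.0586.
Q is then a monomial in w, y, s:
δQ/Q = √((δw/w)² + (-2·δy/y)² + (-2·δs/s)²) = √(0.00344 + 0.0407 + 0.0243) = 0.262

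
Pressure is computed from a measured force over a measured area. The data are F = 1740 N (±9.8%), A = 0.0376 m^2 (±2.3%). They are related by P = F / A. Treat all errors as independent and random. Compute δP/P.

0.101

Since P is a product/quotient, work with relative uncertainties:
  (1·δF/F)² = (1×0.0980)² = 0.00960;  (-1·δA/A)² = (-1×0.0230)² = 0.000529
δP/P = √(0.0101) = 0.101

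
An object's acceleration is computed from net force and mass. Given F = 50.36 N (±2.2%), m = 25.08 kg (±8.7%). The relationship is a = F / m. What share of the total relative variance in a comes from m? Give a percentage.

(δa/a)² = (1·δF/F)² + (-1·δm/m)²
  F term: (1×0.0220)² = 0.000484
  m term: (-1×0.0870)² = 0.00757
Total = 0.00805. Share from m = 0.00757/0.00805 = 0.940.

94.0%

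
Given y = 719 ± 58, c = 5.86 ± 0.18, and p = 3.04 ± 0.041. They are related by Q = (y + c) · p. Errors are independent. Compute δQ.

Let u = y + c = 725. δu = √(δy² + δc²) = √(3360 + 0.0324) = 58.0, so δu/u = 0.0800.
Q is then a monomial in u, p:
δQ/Q = √((δu/u)² + (1·δp/p)²) = √(0.00640 + 0.000182) = 0.0811
Q = 2200, so δQ = 0.0811 × 2200 = 179.

179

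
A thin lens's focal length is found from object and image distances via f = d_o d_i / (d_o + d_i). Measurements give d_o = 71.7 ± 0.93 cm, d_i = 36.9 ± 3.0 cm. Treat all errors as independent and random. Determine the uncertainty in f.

1.31 cm

∂f/∂d_o = (d_i/(d_o+d_i))² = 0.115;  ∂f/∂d_i = (d_o/(d_o+d_i))² = 0.436
δf = √((∂f/∂d_o · δd_o)² + (∂f/∂d_i · δd_i)²) = √(0.0115 + 1.71) = 1.31 cm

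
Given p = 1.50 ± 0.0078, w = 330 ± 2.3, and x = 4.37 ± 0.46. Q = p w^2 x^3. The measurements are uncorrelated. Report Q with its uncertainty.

Since Q is a product/quotient, work with relative uncertainties:
  (1·δp/p)² = (1×0.00520)² = 2.7e-05;  (2·δw/w)² = (2×0.00697)² = 0.000194;  (3·δx/x)² = (3×0.105)² = 0.0997
δQ/Q = √(0.0999) = 0.316
Q = 1.36e+07, so δQ = 0.316 × 1.36e+07 = 4.31e+06.

(1.36 ± 0.431) × 10^7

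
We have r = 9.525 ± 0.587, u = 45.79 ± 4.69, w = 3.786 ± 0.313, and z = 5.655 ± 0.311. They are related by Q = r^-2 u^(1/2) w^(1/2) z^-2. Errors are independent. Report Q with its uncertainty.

Relative error in a monomial: (δQ/Q)² = Σ (nᵢ · δxᵢ/xᵢ)².
  (-2·δr/r)² = (-2×0.0616)² = 0.0152;  (½·δu/u)² = (0.5×0.102)² = 0.00262;  (½·δw/w)² = (0.5×0.0827)² = 0.00171;  (-2·δz/z)² = (-2×0.0550)² = 0.0121
δQ/Q = √(0.0316) = 0.178
Q = 0.004538, so δQ = 0.178 × 0.004538 = 0.000807.

0.004538 ± 0.000807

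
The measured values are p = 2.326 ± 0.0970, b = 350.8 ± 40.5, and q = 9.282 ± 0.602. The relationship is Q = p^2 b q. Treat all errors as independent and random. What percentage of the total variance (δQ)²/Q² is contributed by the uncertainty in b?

(δQ/Q)² = (2·δp/p)² + (1·δb/b)² + (1·δq/q)²
  p term: (2×0.0417)² = 0.00696
  b term: (1×0.115)² = 0.0133
  q term: (1×0.0649)² = 0.00421
Total = 0.0245. Share from b = 0.0133/0.0245 = 0.544.

54.4%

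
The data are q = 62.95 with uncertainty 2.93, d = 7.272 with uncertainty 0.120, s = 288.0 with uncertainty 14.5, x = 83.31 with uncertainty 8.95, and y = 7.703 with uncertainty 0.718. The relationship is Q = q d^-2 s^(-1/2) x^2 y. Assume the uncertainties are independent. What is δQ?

Relative error in a monomial: (δQ/Q)² = Σ (nᵢ · δxᵢ/xᵢ)².
  (1·δq/q)² = (1×0.0465)² = 0.00217;  (-2·δd/d)² = (-2×0.0165)² = 0.00109;  (−½·δs/s)² = (-0.5×0.0503)² = 0.000634;  (2·δx/x)² = (2×0.107)² = 0.0462;  (1·δy/y)² = (1×0.0932)² = 0.00869
δQ/Q = √(0.0587) = 0.242
Q = 3750, so δQ = 0.242 × 3750 = 909.

909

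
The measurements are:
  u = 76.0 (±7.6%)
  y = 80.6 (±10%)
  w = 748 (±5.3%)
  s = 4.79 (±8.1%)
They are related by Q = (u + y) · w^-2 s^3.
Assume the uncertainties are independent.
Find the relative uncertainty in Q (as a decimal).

Let h = u + y = 157. δh = √(δu² + δy²) = √(33.4 + 65.0) = 9.92, so δh/h = 0.0633.
Q is then a monomial in h, w, s:
δQ/Q = √((δh/h)² + (-2·δw/w)² + (3·δs/s)²) = √(0.00401 + 0.0112 + 0.0590) = 0.273

0.273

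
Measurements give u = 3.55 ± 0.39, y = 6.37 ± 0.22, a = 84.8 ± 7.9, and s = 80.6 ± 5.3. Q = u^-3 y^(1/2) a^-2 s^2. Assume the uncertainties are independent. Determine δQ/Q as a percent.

40.1%

Products/powers → add relative errors in quadrature, weighted by exponent:
  (-3·δu/u)² = (-3×0.110)² = 0.109;  (½·δy/y)² = (0.5×0.0345)² = 0.000298;  (-2·δa/a)² = (-2×0.0932)² = 0.0347;  (2·δs/s)² = (2×0.0658)² = 0.0173
δQ/Q = √(0.161) = 0.401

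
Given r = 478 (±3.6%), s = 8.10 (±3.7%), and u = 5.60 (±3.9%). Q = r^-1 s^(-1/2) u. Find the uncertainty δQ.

Products/powers → add relative errors in quadrature, weighted by exponent:
  (-1·δr/r)² = (-1×0.0360)² = 0.00130;  (−½·δs/s)² = (-0.5×0.0370)² = 0.000342;  (1·δu/u)² = (1×0.0390)² = 0.00152
δQ/Q = √(0.00316) = 0.0562
Q = 0.00412, so δQ = 0.0562 × 0.00412 = 0.000231.

0.000231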